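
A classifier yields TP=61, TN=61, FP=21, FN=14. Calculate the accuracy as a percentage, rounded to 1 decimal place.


Accuracy = (TP + TN) / (TP + TN + FP + FN) * 100
= (61 + 61) / (61 + 61 + 21 + 14)
= 122 / 157
= 0.7771
= 77.7%

77.7


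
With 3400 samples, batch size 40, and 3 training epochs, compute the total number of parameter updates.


Iterations per epoch = 3400 / 40 = 85
Total updates = iterations_per_epoch * epochs
= 85 * 3
= 255

255


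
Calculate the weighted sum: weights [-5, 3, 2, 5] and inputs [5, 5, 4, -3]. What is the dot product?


Element-wise products:
-5 * 5 = -25
3 * 5 = 15
2 * 4 = 8
5 * -3 = -15
Sum = -25 + 15 + 8 + -15
= -17

-17


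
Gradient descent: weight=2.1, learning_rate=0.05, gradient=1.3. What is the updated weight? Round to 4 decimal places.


w_new = w_old - lr * gradient
= 2.1 - 0.05 * 1.3
= 2.1 - (0.065)
= 2.0350

2.0350


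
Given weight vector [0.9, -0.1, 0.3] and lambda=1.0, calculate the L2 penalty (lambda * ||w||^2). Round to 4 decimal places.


Squaring each weight:
0.9^2 = 0.81
(-0.1)^2 = 0.01
0.3^2 = 0.09
Sum of squares = 0.91
Penalty = 1.0 * 0.91 = 0.9100

0.9100


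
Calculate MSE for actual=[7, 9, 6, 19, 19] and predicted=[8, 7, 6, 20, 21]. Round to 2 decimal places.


Differences: [-1, 2, 0, -1, -2]
Squared errors: [1, 4, 0, 1, 4]
Sum of squared errors = 10
MSE = 10 / 5 = 2.00

2.00


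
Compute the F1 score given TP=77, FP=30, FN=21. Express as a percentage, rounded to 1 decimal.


Precision = TP / (TP + FP) = 77 / 107 = 0.7196
Recall = TP / (TP + FN) = 77 / 98 = 0.7857
F1 = 2 * P * R / (P + R)
= 2 * 0.7196 * 0.7857 / (0.7196 + 0.7857)
= 1.1308 / 1.5053
= 0.7512
As percentage: 75.1%

75.1


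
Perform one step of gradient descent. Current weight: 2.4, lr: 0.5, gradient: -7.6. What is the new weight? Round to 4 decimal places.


w_new = w_old - lr * gradient
= 2.4 - 0.5 * -7.6
= 2.4 - (-3.8)
= 6.2000

6.2000


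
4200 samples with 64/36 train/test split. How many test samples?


Train samples = 4200 * 64% = 2688
Test samples = 4200 - 2688
= 1512

1512


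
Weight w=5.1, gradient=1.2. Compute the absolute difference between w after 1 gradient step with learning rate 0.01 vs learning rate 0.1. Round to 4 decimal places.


With lr=0.01: w_new = 5.1 - 0.01 * 1.2 = 5.088
With lr=0.1: w_new = 5.1 - 0.1 * 1.2 = 4.98
Absolute difference = |5.088 - 4.98|
= 0.1080

0.1080


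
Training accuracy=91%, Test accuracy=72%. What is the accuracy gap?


Gap = train_accuracy - test_accuracy
= 91 - 72
= 19%
This gap suggests the model is overfitting.

19


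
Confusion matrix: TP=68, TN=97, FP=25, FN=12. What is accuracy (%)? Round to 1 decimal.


Accuracy = (TP + TN) / (TP + TN + FP + FN) * 100
= (68 + 97) / (68 + 97 + 25 + 12)
= 165 / 202
= 0.8168
= 81.7%

81.7


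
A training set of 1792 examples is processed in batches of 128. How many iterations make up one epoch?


Iterations per epoch = dataset_size / batch_size
= 1792 / 128
= 14

14


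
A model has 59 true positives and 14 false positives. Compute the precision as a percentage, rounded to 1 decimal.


Precision = TP / (TP + FP) * 100
= 59 / (59 + 14)
= 59 / 73
= 0.8082
= 80.8%

80.8


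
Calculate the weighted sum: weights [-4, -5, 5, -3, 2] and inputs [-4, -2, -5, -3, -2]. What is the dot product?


Element-wise products:
-4 * -4 = 16
-5 * -2 = 10
5 * -5 = -25
-3 * -3 = 9
2 * -2 = -4
Sum = 16 + 10 + -25 + 9 + -4
= 6

6


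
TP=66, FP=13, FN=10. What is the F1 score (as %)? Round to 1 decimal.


Precision = TP / (TP + FP) = 66 / 79 = 0.8354
Recall = TP / (TP + FN) = 66 / 76 = 0.8684
F1 = 2 * P * R / (P + R)
= 2 * 0.8354 * 0.8684 / (0.8354 + 0.8684)
= 1.451 / 1.7039
= 0.8516
As percentage: 85.2%

85.2


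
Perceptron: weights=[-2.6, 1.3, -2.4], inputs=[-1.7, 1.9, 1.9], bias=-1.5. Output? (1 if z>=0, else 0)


z = w . x + b
= -2.6*-1.7 + 1.3*1.9 + -2.4*1.9 + -1.5
= 4.42 + 2.47 + -4.56 + -1.5
= 2.33 + -1.5
= 0.83
Since z = 0.83 >= 0, output = 1

1


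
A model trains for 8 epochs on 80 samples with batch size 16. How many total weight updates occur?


Iterations per epoch = 80 / 16 = 5
Total updates = iterations_per_epoch * epochs
= 5 * 8
= 40

40


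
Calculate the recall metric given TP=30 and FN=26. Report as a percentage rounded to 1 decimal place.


Recall = TP / (TP + FN) * 100
= 30 / (30 + 26)
= 30 / 56
= 0.5357
= 53.6%

53.6


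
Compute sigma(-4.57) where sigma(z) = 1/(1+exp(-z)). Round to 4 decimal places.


sigmoid(z) = 1 / (1 + exp(-z))
exp(-(-4.57)) = exp(4.57) = 96.5441
1 + 96.5441 = 97.5441
1 / 97.5441 = 0.0103

0.0103


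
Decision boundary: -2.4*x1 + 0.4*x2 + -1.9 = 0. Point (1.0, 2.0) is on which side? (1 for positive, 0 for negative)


Compute -2.4 * 1.0 + 0.4 * 2.0 + -1.9
= -2.4 + 0.8 + -1.9
= -3.5
Since -3.5 < 0, the point is on the negative side.

0


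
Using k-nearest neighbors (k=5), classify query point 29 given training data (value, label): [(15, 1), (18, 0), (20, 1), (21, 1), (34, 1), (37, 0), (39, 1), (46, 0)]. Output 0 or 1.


Distances from query 29:
Point 34 (class 1): distance = 5
Point 37 (class 0): distance = 8
Point 21 (class 1): distance = 8
Point 20 (class 1): distance = 9
Point 39 (class 1): distance = 10
K=5 nearest neighbors: classes = [1, 0, 1, 1, 1]
Votes for class 1: 4 / 5
Majority vote => class 1

1


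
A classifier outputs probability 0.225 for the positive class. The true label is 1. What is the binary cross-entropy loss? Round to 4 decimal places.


For y=1: Loss = -log(p)
= -log(0.225)
= -(-1.4917)
= 1.4917

1.4917


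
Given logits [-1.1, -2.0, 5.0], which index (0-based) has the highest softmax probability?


Softmax is a monotonic transformation, so it preserves the argmax.
We need to find the index of the maximum logit.
Index 0: -1.1
Index 1: -2.0
Index 2: 5.0
Maximum logit = 5.0 at index 2

2


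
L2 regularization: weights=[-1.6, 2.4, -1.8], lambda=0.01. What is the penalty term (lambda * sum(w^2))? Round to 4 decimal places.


Squaring each weight:
(-1.6)^2 = 2.56
2.4^2 = 5.76
(-1.8)^2 = 3.24
Sum of squares = 11.56
Penalty = 0.01 * 11.56 = 0.1156

0.1156


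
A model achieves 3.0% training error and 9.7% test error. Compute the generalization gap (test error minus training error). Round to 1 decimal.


Generalization gap = test_error - train_error
= 9.7 - 3.0
= 6.7%
A moderate gap.

6.7


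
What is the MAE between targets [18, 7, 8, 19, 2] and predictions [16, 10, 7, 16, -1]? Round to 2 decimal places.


Absolute errors: [2, 3, 1, 3, 3]
Sum of absolute errors = 12
MAE = 12 / 5 = 2.40

2.40


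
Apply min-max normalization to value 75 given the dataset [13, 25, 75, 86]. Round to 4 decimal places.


Min = 13, Max = 86
Range = 86 - 13 = 73
Scaled = (x - min) / (max - min)
= (75 - 13) / 73
= 62 / 73
= 0.8493

0.8493


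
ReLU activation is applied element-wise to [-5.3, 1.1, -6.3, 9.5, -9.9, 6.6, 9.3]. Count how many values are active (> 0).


ReLU(x) = max(0, x) for each element:
ReLU(-5.3) = 0
ReLU(1.1) = 1.1
ReLU(-6.3) = 0
ReLU(9.5) = 9.5
ReLU(-9.9) = 0
ReLU(6.6) = 6.6
ReLU(9.3) = 9.3
Active neurons (>0): 4

4


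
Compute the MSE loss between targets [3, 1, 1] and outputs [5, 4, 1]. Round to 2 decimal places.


Differences: [-2, -3, 0]
Squared errors: [4, 9, 0]
Sum of squared errors = 13
MSE = 13 / 3 = 4.33

4.33


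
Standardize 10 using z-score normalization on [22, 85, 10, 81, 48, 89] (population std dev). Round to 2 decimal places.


Mean = (22 + 85 + 10 + 81 + 48 + 89) / 6 = 55.8333
Variance = sum((x_i - mean)^2) / n = 981.8056
Std = sqrt(981.8056) = 31.3338
Z = (x - mean) / std
= (10 - 55.8333) / 31.3338
= -45.8333 / 31.3338
= -1.46

-1.46


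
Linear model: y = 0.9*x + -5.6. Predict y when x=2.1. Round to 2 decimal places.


y = 0.9 * 2.1 + (-5.6)
= 1.89 + (-5.6)
= -3.71

-3.71


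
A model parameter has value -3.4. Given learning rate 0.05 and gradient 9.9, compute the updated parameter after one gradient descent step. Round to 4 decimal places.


w_new = w_old - lr * gradient
= -3.4 - 0.05 * 9.9
= -3.4 - (0.495)
= -3.8950

-3.8950


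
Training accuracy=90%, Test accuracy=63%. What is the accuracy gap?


Gap = train_accuracy - test_accuracy
= 90 - 63
= 27%
This large gap strongly indicates overfitting.

27


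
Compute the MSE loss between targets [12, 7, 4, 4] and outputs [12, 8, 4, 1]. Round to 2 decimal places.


Differences: [0, -1, 0, 3]
Squared errors: [0, 1, 0, 9]
Sum of squared errors = 10
MSE = 10 / 4 = 2.50

2.50


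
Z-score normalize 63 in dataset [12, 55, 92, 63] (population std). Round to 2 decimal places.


Mean = (12 + 55 + 92 + 63) / 4 = 55.5
Variance = sum((x_i - mean)^2) / n = 820.25
Std = sqrt(820.25) = 28.64
Z = (x - mean) / std
= (63 - 55.5) / 28.64
= 7.5 / 28.64
= 0.26

0.26


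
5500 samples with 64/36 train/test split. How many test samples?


Train samples = 5500 * 64% = 3520
Test samples = 5500 - 3520
= 1980

1980


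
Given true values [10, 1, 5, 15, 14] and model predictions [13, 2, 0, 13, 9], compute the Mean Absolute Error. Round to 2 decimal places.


Absolute errors: [3, 1, 5, 2, 5]
Sum of absolute errors = 16
MAE = 16 / 5 = 3.20

3.20


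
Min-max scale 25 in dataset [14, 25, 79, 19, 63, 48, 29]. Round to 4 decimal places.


Min = 14, Max = 79
Range = 79 - 14 = 65
Scaled = (x - min) / (max - min)
= (25 - 14) / 65
= 11 / 65
= 0.1692

0.1692


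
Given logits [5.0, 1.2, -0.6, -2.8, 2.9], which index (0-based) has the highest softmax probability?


Softmax is a monotonic transformation, so it preserves the argmax.
We need to find the index of the maximum logit.
Index 0: 5.0
Index 1: 1.2
Index 2: -0.6
Index 3: -2.8
Index 4: 2.9
Maximum logit = 5.0 at index 0

0


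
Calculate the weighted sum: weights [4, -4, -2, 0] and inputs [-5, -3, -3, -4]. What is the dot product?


Element-wise products:
4 * -5 = -20
-4 * -3 = 12
-2 * -3 = 6
0 * -4 = 0
Sum = -20 + 12 + 6 + 0
= -2

-2


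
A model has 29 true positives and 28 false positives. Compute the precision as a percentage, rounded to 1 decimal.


Precision = TP / (TP + FP) * 100
= 29 / (29 + 28)
= 29 / 57
= 0.5088
= 50.9%

50.9


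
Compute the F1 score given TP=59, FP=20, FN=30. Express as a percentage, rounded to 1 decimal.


Precision = TP / (TP + FP) = 59 / 79 = 0.7468
Recall = TP / (TP + FN) = 59 / 89 = 0.6629
F1 = 2 * P * R / (P + R)
= 2 * 0.7468 * 0.6629 / (0.7468 + 0.6629)
= 0.9902 / 1.4098
= 0.7024
As percentage: 70.2%

70.2


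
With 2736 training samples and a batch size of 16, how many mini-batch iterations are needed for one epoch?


Iterations per epoch = dataset_size / batch_size
= 2736 / 16
= 171

171


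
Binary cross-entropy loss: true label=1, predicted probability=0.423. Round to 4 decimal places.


For y=1: Loss = -log(p)
= -log(0.423)
= -(-0.8604)
= 0.8604

0.8604


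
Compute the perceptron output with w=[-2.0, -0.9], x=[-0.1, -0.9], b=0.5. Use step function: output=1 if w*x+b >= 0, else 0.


z = w . x + b
= -2.0*-0.1 + -0.9*-0.9 + 0.5
= 0.2 + 0.81 + 0.5
= 1.01 + 0.5
= 1.51
Since z = 1.51 >= 0, output = 1

1


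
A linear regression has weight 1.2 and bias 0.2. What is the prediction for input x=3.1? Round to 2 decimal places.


y = 1.2 * 3.1 + (0.2)
= 3.72 + (0.2)
= 3.92

3.92


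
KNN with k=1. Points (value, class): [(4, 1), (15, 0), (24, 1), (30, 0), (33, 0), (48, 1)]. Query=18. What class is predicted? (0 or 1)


Distances from query 18:
Point 15 (class 0): distance = 3
K=1 nearest neighbors: classes = [0]
Votes for class 1: 0 / 1
Majority vote => class 0

0


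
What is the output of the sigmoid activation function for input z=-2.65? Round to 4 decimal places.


sigmoid(z) = 1 / (1 + exp(-z))
exp(-(-2.65)) = exp(2.65) = 14.154
1 + 14.154 = 15.154
1 / 15.154 = 0.0660

0.0660


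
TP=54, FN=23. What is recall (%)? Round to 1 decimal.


Recall = TP / (TP + FN) * 100
= 54 / (54 + 23)
= 54 / 77
= 0.7013
= 70.1%

70.1


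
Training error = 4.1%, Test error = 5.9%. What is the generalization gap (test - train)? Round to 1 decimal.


Generalization gap = test_error - train_error
= 5.9 - 4.1
= 1.8%
A small gap suggests good generalization.

1.8


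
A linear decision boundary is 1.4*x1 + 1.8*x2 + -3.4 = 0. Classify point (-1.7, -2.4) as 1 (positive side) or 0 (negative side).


Compute 1.4 * -1.7 + 1.8 * -2.4 + -3.4
= -2.38 + -4.32 + -3.4
= -10.1
Since -10.1 < 0, the point is on the negative side.

0


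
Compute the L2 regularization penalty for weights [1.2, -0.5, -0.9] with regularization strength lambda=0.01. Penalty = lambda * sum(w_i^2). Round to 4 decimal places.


Squaring each weight:
1.2^2 = 1.44
(-0.5)^2 = 0.25
(-0.9)^2 = 0.81
Sum of squares = 2.5
Penalty = 0.01 * 2.5 = 0.0250

0.0250


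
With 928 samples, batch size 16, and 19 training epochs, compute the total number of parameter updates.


Iterations per epoch = 928 / 16 = 58
Total updates = iterations_per_epoch * epochs
= 58 * 19
= 1102

1102


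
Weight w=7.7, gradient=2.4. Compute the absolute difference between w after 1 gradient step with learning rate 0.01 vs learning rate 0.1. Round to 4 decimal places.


With lr=0.01: w_new = 7.7 - 0.01 * 2.4 = 7.676
With lr=0.1: w_new = 7.7 - 0.1 * 2.4 = 7.46
Absolute difference = |7.676 - 7.46|
= 0.2160

0.2160


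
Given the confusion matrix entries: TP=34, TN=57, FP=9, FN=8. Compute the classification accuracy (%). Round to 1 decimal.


Accuracy = (TP + TN) / (TP + TN + FP + FN) * 100
= (34 + 57) / (34 + 57 + 9 + 8)
= 91 / 108
= 0.8426
= 84.3%

84.3


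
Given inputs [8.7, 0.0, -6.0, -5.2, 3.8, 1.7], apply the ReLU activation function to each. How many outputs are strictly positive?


ReLU(x) = max(0, x) for each element:
ReLU(8.7) = 8.7
ReLU(0.0) = 0
ReLU(-6.0) = 0
ReLU(-5.2) = 0
ReLU(3.8) = 3.8
ReLU(1.7) = 1.7
Active neurons (>0): 3

3


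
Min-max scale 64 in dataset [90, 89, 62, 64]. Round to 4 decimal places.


Min = 62, Max = 90
Range = 90 - 62 = 28
Scaled = (x - min) / (max - min)
= (64 - 62) / 28
= 2 / 28
= 0.0714

0.0714


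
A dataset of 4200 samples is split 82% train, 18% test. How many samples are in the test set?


Train samples = 4200 * 82% = 3444
Test samples = 4200 - 3444
= 756

756


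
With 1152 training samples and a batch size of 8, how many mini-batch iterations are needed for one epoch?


Iterations per epoch = dataset_size / batch_size
= 1152 / 8
= 144

144


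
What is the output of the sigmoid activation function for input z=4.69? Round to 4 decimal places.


sigmoid(z) = 1 / (1 + exp(-z))
exp(-(4.69)) = exp(-4.69) = 0.0092
1 + 0.0092 = 1.0092
1 / 1.0092 = 0.9909

0.9909


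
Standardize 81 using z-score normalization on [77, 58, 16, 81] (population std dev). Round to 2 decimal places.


Mean = (77 + 58 + 16 + 81) / 4 = 58.0
Variance = sum((x_i - mean)^2) / n = 663.5
Std = sqrt(663.5) = 25.7585
Z = (x - mean) / std
= (81 - 58.0) / 25.7585
= 23.0 / 25.7585
= 0.89

0.89


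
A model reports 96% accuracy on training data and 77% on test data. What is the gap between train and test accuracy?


Gap = train_accuracy - test_accuracy
= 96 - 77
= 19%
This gap suggests the model is overfitting.

19


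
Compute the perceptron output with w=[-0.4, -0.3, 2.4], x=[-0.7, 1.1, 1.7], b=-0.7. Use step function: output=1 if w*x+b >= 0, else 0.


z = w . x + b
= -0.4*-0.7 + -0.3*1.1 + 2.4*1.7 + -0.7
= 0.28 + -0.33 + 4.08 + -0.7
= 4.03 + -0.7
= 3.33
Since z = 3.33 >= 0, output = 1

1


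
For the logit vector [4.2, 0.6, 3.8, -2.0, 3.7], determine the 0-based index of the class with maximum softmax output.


Softmax is a monotonic transformation, so it preserves the argmax.
We need to find the index of the maximum logit.
Index 0: 4.2
Index 1: 0.6
Index 2: 3.8
Index 3: -2.0
Index 4: 3.7
Maximum logit = 4.2 at index 0

0


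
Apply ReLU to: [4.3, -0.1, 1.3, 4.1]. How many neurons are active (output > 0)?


ReLU(x) = max(0, x) for each element:
ReLU(4.3) = 4.3
ReLU(-0.1) = 0
ReLU(1.3) = 1.3
ReLU(4.1) = 4.1
Active neurons (>0): 3

3


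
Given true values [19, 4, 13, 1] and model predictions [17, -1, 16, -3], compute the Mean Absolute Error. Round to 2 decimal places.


Absolute errors: [2, 5, 3, 4]
Sum of absolute errors = 14
MAE = 14 / 4 = 3.50

3.50


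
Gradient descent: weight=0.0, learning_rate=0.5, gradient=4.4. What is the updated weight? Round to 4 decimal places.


w_new = w_old - lr * gradient
= 0.0 - 0.5 * 4.4
= 0.0 - (2.2)
= -2.2000

-2.2000


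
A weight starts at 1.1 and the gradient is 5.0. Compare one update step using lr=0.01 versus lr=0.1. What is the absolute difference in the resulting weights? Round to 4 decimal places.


With lr=0.01: w_new = 1.1 - 0.01 * 5.0 = 1.05
With lr=0.1: w_new = 1.1 - 0.1 * 5.0 = 0.6
Absolute difference = |1.05 - 0.6|
= 0.4500

0.4500


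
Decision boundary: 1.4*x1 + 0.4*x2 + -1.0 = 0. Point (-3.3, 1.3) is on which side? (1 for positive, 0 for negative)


Compute 1.4 * -3.3 + 0.4 * 1.3 + -1.0
= -4.62 + 0.52 + -1.0
= -5.1
Since -5.1 < 0, the point is on the negative side.

0


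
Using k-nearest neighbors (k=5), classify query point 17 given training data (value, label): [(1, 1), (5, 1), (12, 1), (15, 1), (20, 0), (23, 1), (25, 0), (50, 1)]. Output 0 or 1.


Distances from query 17:
Point 15 (class 1): distance = 2
Point 20 (class 0): distance = 3
Point 12 (class 1): distance = 5
Point 23 (class 1): distance = 6
Point 25 (class 0): distance = 8
K=5 nearest neighbors: classes = [1, 0, 1, 1, 0]
Votes for class 1: 3 / 5
Majority vote => class 1

1


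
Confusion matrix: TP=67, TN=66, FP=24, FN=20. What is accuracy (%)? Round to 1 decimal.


Accuracy = (TP + TN) / (TP + TN + FP + FN) * 100
= (67 + 66) / (67 + 66 + 24 + 20)
= 133 / 177
= 0.7514
= 75.1%

75.1


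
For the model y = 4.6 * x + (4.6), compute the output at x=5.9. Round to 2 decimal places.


y = 4.6 * 5.9 + (4.6)
= 27.14 + (4.6)
= 31.74

31.74


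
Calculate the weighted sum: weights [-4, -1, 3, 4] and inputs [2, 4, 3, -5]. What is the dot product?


Element-wise products:
-4 * 2 = -8
-1 * 4 = -4
3 * 3 = 9
4 * -5 = -20
Sum = -8 + -4 + 9 + -20
= -23

-23


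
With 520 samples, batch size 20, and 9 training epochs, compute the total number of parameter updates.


Iterations per epoch = 520 / 20 = 26
Total updates = iterations_per_epoch * epochs
= 26 * 9
= 234

234


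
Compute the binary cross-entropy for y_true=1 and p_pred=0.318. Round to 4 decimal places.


For y=1: Loss = -log(p)
= -log(0.318)
= -(-1.1457)
= 1.1457

1.1457


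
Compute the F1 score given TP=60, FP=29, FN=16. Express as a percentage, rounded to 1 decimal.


Precision = TP / (TP + FP) = 60 / 89 = 0.6742
Recall = TP / (TP + FN) = 60 / 76 = 0.7895
F1 = 2 * P * R / (P + R)
= 2 * 0.6742 * 0.7895 / (0.6742 + 0.7895)
= 1.0645 / 1.4636
= 0.7273
As percentage: 72.7%

72.7


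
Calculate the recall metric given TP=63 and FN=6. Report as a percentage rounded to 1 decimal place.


Recall = TP / (TP + FN) * 100
= 63 / (63 + 6)
= 63 / 69
= 0.913
= 91.3%

91.3


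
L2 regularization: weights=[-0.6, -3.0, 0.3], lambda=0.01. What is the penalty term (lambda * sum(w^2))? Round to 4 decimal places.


Squaring each weight:
(-0.6)^2 = 0.36
(-3.0)^2 = 9.0
0.3^2 = 0.09
Sum of squares = 9.45
Penalty = 0.01 * 9.45 = 0.0945

0.0945


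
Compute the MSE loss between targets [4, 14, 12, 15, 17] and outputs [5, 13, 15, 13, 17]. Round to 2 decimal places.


Differences: [-1, 1, -3, 2, 0]
Squared errors: [1, 1, 9, 4, 0]
Sum of squared errors = 15
MSE = 15 / 5 = 3.00

3.00


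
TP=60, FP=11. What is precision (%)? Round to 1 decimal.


Precision = TP / (TP + FP) * 100
= 60 / (60 + 11)
= 60 / 71
= 0.8451
= 84.5%

84.5


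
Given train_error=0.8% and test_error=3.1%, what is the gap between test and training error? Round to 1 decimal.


Generalization gap = test_error - train_error
= 3.1 - 0.8
= 2.3%
A moderate gap.

2.3


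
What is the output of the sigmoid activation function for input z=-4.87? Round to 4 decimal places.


sigmoid(z) = 1 / (1 + exp(-z))
exp(-(-4.87)) = exp(4.87) = 130.3209
1 + 130.3209 = 131.3209
1 / 131.3209 = 0.0076

0.0076


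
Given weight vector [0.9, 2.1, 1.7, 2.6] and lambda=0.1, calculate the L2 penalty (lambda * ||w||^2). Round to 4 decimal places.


Squaring each weight:
0.9^2 = 0.81
2.1^2 = 4.41
1.7^2 = 2.89
2.6^2 = 6.76
Sum of squares = 14.87
Penalty = 0.1 * 14.87 = 1.4870

1.4870


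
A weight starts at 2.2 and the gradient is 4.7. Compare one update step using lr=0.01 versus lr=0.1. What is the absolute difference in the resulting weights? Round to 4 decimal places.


With lr=0.01: w_new = 2.2 - 0.01 * 4.7 = 2.153
With lr=0.1: w_new = 2.2 - 0.1 * 4.7 = 1.73
Absolute difference = |2.153 - 1.73|
= 0.4230

0.4230


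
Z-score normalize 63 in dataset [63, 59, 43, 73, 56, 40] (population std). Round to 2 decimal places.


Mean = (63 + 59 + 43 + 73 + 56 + 40) / 6 = 55.6667
Variance = sum((x_i - mean)^2) / n = 128.5556
Std = sqrt(128.5556) = 11.3382
Z = (x - mean) / std
= (63 - 55.6667) / 11.3382
= 7.3333 / 11.3382
= 0.65

0.65


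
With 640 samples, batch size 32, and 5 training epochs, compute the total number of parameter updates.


Iterations per epoch = 640 / 32 = 20
Total updates = iterations_per_epoch * epochs
= 20 * 5
= 100

100


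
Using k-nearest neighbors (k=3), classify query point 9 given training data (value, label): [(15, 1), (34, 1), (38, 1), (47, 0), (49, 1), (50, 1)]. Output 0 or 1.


Distances from query 9:
Point 15 (class 1): distance = 6
Point 34 (class 1): distance = 25
Point 38 (class 1): distance = 29
K=3 nearest neighbors: classes = [1, 1, 1]
Votes for class 1: 3 / 3
Majority vote => class 1

1


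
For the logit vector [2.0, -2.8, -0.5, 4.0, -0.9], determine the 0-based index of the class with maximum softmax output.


Softmax is a monotonic transformation, so it preserves the argmax.
We need to find the index of the maximum logit.
Index 0: 2.0
Index 1: -2.8
Index 2: -0.5
Index 3: 4.0
Index 4: -0.9
Maximum logit = 4.0 at index 3

3


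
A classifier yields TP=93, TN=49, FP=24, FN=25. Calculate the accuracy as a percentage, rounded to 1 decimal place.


Accuracy = (TP + TN) / (TP + TN + FP + FN) * 100
= (93 + 49) / (93 + 49 + 24 + 25)
= 142 / 191
= 0.7435
= 74.3%

74.3


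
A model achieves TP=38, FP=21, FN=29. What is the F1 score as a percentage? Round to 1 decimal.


Precision = TP / (TP + FP) = 38 / 59 = 0.6441
Recall = TP / (TP + FN) = 38 / 67 = 0.5672
F1 = 2 * P * R / (P + R)
= 2 * 0.6441 * 0.5672 / (0.6441 + 0.5672)
= 0.7306 / 1.2112
= 0.6032
As percentage: 60.3%

60.3


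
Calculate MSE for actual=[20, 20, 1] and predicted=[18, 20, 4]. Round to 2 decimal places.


Differences: [2, 0, -3]
Squared errors: [4, 0, 9]
Sum of squared errors = 13
MSE = 13 / 3 = 4.33

4.33


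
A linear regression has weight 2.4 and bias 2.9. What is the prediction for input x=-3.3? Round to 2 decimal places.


y = 2.4 * -3.3 + (2.9)
= -7.92 + (2.9)
= -5.02

-5.02


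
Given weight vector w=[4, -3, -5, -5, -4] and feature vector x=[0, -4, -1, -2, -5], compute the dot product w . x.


Element-wise products:
4 * 0 = 0
-3 * -4 = 12
-5 * -1 = 5
-5 * -2 = 10
-4 * -5 = 20
Sum = 0 + 12 + 5 + 10 + 20
= 47

47


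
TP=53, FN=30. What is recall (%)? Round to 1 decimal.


Recall = TP / (TP + FN) * 100
= 53 / (53 + 30)
= 53 / 83
= 0.6386
= 63.9%

63.9


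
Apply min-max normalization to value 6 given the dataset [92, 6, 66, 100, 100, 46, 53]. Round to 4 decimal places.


Min = 6, Max = 100
Range = 100 - 6 = 94
Scaled = (x - min) / (max - min)
= (6 - 6) / 94
= 0 / 94
= 0.0000

0.0000


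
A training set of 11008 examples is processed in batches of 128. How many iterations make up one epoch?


Iterations per epoch = dataset_size / batch_size
= 11008 / 128
= 86

86


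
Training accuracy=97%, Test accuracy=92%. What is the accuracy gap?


Gap = train_accuracy - test_accuracy
= 97 - 92
= 5%
This moderate gap may indicate mild overfitting.

5


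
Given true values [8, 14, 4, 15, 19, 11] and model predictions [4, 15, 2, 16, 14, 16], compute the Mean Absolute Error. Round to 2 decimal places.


Absolute errors: [4, 1, 2, 1, 5, 5]
Sum of absolute errors = 18
MAE = 18 / 6 = 3.00

3.00


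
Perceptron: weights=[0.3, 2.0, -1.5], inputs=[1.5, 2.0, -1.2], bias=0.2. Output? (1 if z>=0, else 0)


z = w . x + b
= 0.3*1.5 + 2.0*2.0 + -1.5*-1.2 + 0.2
= 0.45 + 4.0 + 1.8 + 0.2
= 6.25 + 0.2
= 6.45
Since z = 6.45 >= 0, output = 1

1


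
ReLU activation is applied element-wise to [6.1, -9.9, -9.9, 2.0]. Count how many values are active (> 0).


ReLU(x) = max(0, x) for each element:
ReLU(6.1) = 6.1
ReLU(-9.9) = 0
ReLU(-9.9) = 0
ReLU(2.0) = 2.0
Active neurons (>0): 2

2


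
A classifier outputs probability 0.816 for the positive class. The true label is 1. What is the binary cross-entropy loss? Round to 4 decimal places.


For y=1: Loss = -log(p)
= -log(0.816)
= -(-0.2033)
= 0.2033

0.2033


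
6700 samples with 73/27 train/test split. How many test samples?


Train samples = 6700 * 73% = 4891
Test samples = 6700 - 4891
= 1809

1809


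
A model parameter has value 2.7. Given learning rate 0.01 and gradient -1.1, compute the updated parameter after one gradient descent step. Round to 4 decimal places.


w_new = w_old - lr * gradient
= 2.7 - 0.01 * -1.1
= 2.7 - (-0.011)
= 2.7110

2.7110


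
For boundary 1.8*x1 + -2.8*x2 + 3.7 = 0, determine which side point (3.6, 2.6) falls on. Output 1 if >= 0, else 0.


Compute 1.8 * 3.6 + -2.8 * 2.6 + 3.7
= 6.48 + -7.28 + 3.7
= 2.9
Since 2.9 >= 0, the point is on the positive side.

1


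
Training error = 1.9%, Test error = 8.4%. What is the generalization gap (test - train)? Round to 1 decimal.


Generalization gap = test_error - train_error
= 8.4 - 1.9
= 6.5%
A moderate gap.

6.5


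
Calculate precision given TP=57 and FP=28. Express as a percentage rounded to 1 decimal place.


Precision = TP / (TP + FP) * 100
= 57 / (57 + 28)
= 57 / 85
= 0.6706
= 67.1%

67.1


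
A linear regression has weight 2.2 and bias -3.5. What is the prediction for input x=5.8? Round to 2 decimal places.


y = 2.2 * 5.8 + (-3.5)
= 12.76 + (-3.5)
= 9.26

9.26


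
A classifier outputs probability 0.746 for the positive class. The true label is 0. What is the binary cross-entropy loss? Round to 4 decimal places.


For y=0: Loss = -log(1-p)
= -log(1 - 0.746)
= -log(0.254)
= -(-1.3704)
= 1.3704

1.3704


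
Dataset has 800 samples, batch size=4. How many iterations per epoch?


Iterations per epoch = dataset_size / batch_size
= 800 / 4
= 200

200


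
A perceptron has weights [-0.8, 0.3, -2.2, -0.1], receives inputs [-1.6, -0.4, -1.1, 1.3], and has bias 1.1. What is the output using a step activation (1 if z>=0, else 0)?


z = w . x + b
= -0.8*-1.6 + 0.3*-0.4 + -2.2*-1.1 + -0.1*1.3 + 1.1
= 1.28 + -0.12 + 2.42 + -0.13 + 1.1
= 3.45 + 1.1
= 4.55
Since z = 4.55 >= 0, output = 1

1


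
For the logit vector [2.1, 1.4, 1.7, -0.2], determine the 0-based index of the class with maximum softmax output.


Softmax is a monotonic transformation, so it preserves the argmax.
We need to find the index of the maximum logit.
Index 0: 2.1
Index 1: 1.4
Index 2: 1.7
Index 3: -0.2
Maximum logit = 2.1 at index 0

0


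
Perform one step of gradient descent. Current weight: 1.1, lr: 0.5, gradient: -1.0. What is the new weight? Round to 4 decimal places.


w_new = w_old - lr * gradient
= 1.1 - 0.5 * -1.0
= 1.1 - (-0.5)
= 1.6000

1.6000


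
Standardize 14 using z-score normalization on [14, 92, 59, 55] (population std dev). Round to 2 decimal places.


Mean = (14 + 92 + 59 + 55) / 4 = 55.0
Variance = sum((x_i - mean)^2) / n = 766.5
Std = sqrt(766.5) = 27.6857
Z = (x - mean) / std
= (14 - 55.0) / 27.6857
= -41.0 / 27.6857
= -1.48

-1.48


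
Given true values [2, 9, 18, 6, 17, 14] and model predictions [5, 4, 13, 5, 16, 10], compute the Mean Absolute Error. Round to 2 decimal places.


Absolute errors: [3, 5, 5, 1, 1, 4]
Sum of absolute errors = 19
MAE = 19 / 6 = 3.17

3.17


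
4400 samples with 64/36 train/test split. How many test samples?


Train samples = 4400 * 64% = 2816
Test samples = 4400 - 2816
= 1584

1584


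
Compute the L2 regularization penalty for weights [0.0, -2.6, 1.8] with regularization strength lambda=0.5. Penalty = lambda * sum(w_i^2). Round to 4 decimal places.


Squaring each weight:
0.0^2 = 0.0
(-2.6)^2 = 6.76
1.8^2 = 3.24
Sum of squares = 10.0
Penalty = 0.5 * 10.0 = 5.0000

5.0000


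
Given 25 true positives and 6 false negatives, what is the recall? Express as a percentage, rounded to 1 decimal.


Recall = TP / (TP + FN) * 100
= 25 / (25 + 6)
= 25 / 31
= 0.8065
= 80.6%

80.6


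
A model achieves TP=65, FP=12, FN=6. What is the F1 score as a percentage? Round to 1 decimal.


Precision = TP / (TP + FP) = 65 / 77 = 0.8442
Recall = TP / (TP + FN) = 65 / 71 = 0.9155
F1 = 2 * P * R / (P + R)
= 2 * 0.8442 * 0.9155 / (0.8442 + 0.9155)
= 1.5456 / 1.7596
= 0.8784
As percentage: 87.8%

87.8


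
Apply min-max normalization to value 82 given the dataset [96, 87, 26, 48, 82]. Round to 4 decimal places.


Min = 26, Max = 96
Range = 96 - 26 = 70
Scaled = (x - min) / (max - min)
= (82 - 26) / 70
= 56 / 70
= 0.8000

0.8000


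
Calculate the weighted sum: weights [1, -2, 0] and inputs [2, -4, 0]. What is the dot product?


Element-wise products:
1 * 2 = 2
-2 * -4 = 8
0 * 0 = 0
Sum = 2 + 8 + 0
= 10

10


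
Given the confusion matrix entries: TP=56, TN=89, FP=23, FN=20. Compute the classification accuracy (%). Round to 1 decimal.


Accuracy = (TP + TN) / (TP + TN + FP + FN) * 100
= (56 + 89) / (56 + 89 + 23 + 20)
= 145 / 188
= 0.7713
= 77.1%

77.1


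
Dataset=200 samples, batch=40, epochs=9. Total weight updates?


Iterations per epoch = 200 / 40 = 5
Total updates = iterations_per_epoch * epochs
= 5 * 9
= 45

45


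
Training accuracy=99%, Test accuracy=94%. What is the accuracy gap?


Gap = train_accuracy - test_accuracy
= 99 - 94
= 5%
This moderate gap may indicate mild overfitting.

5


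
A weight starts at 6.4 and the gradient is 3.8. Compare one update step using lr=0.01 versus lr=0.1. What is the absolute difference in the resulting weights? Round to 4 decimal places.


With lr=0.01: w_new = 6.4 - 0.01 * 3.8 = 6.362
With lr=0.1: w_new = 6.4 - 0.1 * 3.8 = 6.02
Absolute difference = |6.362 - 6.02|
= 0.3420

0.3420


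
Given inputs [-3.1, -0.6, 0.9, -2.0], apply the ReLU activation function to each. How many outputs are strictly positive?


ReLU(x) = max(0, x) for each element:
ReLU(-3.1) = 0
ReLU(-0.6) = 0
ReLU(0.9) = 0.9
ReLU(-2.0) = 0
Active neurons (>0): 1

1


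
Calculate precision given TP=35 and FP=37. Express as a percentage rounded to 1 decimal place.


Precision = TP / (TP + FP) * 100
= 35 / (35 + 37)
= 35 / 72
= 0.4861
= 48.6%

48.6


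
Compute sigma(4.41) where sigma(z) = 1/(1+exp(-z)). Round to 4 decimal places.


sigmoid(z) = 1 / (1 + exp(-z))
exp(-(4.41)) = exp(-4.41) = 0.0122
1 + 0.0122 = 1.0122
1 / 1.0122 = 0.9880

0.9880


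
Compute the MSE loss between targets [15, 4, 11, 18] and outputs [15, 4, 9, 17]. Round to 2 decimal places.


Differences: [0, 0, 2, 1]
Squared errors: [0, 0, 4, 1]
Sum of squared errors = 5
MSE = 5 / 4 = 1.25

1.25


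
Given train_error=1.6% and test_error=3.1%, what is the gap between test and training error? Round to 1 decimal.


Generalization gap = test_error - train_error
= 3.1 - 1.6
= 1.5%
A small gap suggests good generalization.

1.5


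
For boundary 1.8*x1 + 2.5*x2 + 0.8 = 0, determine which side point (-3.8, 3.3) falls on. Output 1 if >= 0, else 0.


Compute 1.8 * -3.8 + 2.5 * 3.3 + 0.8
= -6.84 + 8.25 + 0.8
= 2.21
Since 2.21 >= 0, the point is on the positive side.

1


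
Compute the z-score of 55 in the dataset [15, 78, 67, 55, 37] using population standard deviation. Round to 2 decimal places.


Mean = (15 + 78 + 67 + 55 + 37) / 5 = 50.4
Variance = sum((x_i - mean)^2) / n = 498.24
Std = sqrt(498.24) = 22.3213
Z = (x - mean) / std
= (55 - 50.4) / 22.3213
= 4.6 / 22.3213
= 0.21

0.21


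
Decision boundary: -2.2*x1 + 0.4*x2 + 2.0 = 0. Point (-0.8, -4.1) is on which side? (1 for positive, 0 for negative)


Compute -2.2 * -0.8 + 0.4 * -4.1 + 2.0
= 1.76 + -1.64 + 2.0
= 2.12
Since 2.12 >= 0, the point is on the positive side.

1


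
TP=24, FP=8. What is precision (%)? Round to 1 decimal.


Precision = TP / (TP + FP) * 100
= 24 / (24 + 8)
= 24 / 32
= 0.75
= 75.0%

75.0


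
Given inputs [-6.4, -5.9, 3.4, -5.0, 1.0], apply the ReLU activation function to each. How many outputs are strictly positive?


ReLU(x) = max(0, x) for each element:
ReLU(-6.4) = 0
ReLU(-5.9) = 0
ReLU(3.4) = 3.4
ReLU(-5.0) = 0
ReLU(1.0) = 1.0
Active neurons (>0): 2

2


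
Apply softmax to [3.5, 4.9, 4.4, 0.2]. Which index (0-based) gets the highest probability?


Softmax is a monotonic transformation, so it preserves the argmax.
We need to find the index of the maximum logit.
Index 0: 3.5
Index 1: 4.9
Index 2: 4.4
Index 3: 0.2
Maximum logit = 4.9 at index 1

1


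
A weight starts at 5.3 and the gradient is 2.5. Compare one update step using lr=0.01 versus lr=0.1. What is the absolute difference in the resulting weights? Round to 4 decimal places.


With lr=0.01: w_new = 5.3 - 0.01 * 2.5 = 5.275
With lr=0.1: w_new = 5.3 - 0.1 * 2.5 = 5.05
Absolute difference = |5.275 - 5.05|
= 0.2250

0.2250


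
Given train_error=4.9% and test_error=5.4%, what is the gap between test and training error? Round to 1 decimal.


Generalization gap = test_error - train_error
= 5.4 - 4.9
= 0.5%
A small gap suggests good generalization.

0.5


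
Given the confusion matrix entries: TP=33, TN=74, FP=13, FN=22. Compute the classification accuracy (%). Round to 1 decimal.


Accuracy = (TP + TN) / (TP + TN + FP + FN) * 100
= (33 + 74) / (33 + 74 + 13 + 22)
= 107 / 142
= 0.7535
= 75.4%

75.4


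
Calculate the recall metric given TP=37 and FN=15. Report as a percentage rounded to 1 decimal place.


Recall = TP / (TP + FN) * 100
= 37 / (37 + 15)
= 37 / 52
= 0.7115
= 71.2%

71.2


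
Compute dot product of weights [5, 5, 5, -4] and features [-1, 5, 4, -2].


Element-wise products:
5 * -1 = -5
5 * 5 = 25
5 * 4 = 20
-4 * -2 = 8
Sum = -5 + 25 + 20 + 8
= 48

48


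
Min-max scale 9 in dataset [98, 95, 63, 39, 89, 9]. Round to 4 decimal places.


Min = 9, Max = 98
Range = 98 - 9 = 89
Scaled = (x - min) / (max - min)
= (9 - 9) / 89
= 0 / 89
= 0.0000

0.0000


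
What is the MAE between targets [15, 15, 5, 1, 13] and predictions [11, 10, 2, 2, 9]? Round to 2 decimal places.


Absolute errors: [4, 5, 3, 1, 4]
Sum of absolute errors = 17
MAE = 17 / 5 = 3.40

3.40


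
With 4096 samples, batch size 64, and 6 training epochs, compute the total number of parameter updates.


Iterations per epoch = 4096 / 64 = 64
Total updates = iterations_per_epoch * epochs
= 64 * 6
= 384

384


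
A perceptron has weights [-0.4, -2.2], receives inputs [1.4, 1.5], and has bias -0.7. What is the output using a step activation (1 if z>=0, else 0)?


z = w . x + b
= -0.4*1.4 + -2.2*1.5 + -0.7
= -0.56 + -3.3 + -0.7
= -3.86 + -0.7
= -4.56
Since z = -4.56 < 0, output = 0

0


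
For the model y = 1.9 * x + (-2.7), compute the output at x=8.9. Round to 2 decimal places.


y = 1.9 * 8.9 + (-2.7)
= 16.91 + (-2.7)
= 14.21

14.21


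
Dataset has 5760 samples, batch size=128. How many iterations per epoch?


Iterations per epoch = dataset_size / batch_size
= 5760 / 128
= 45

45


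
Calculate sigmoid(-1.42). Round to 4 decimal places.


sigmoid(z) = 1 / (1 + exp(-z))
exp(-(-1.42)) = exp(1.42) = 4.1371
1 + 4.1371 = 5.1371
1 / 5.1371 = 0.1947

0.1947


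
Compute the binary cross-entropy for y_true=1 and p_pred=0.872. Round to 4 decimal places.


For y=1: Loss = -log(p)
= -log(0.872)
= -(-0.137)
= 0.1370

0.1370


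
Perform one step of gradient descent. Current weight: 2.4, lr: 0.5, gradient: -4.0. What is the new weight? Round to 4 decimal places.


w_new = w_old - lr * gradient
= 2.4 - 0.5 * -4.0
= 2.4 - (-2.0)
= 4.4000

4.4000


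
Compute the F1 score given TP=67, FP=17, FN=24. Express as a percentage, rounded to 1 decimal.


Precision = TP / (TP + FP) = 67 / 84 = 0.7976
Recall = TP / (TP + FN) = 67 / 91 = 0.7363
F1 = 2 * P * R / (P + R)
= 2 * 0.7976 * 0.7363 / (0.7976 + 0.7363)
= 1.1745 / 1.5339
= 0.7657
As percentage: 76.6%

76.6


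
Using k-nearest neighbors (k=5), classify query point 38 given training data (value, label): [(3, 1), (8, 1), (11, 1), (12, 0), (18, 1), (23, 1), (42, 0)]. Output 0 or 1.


Distances from query 38:
Point 42 (class 0): distance = 4
Point 23 (class 1): distance = 15
Point 18 (class 1): distance = 20
Point 12 (class 0): distance = 26
Point 11 (class 1): distance = 27
K=5 nearest neighbors: classes = [0, 1, 1, 0, 1]
Votes for class 1: 3 / 5
Majority vote => class 1

1


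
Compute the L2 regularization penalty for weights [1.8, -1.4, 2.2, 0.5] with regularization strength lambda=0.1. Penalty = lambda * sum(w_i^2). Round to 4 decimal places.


Squaring each weight:
1.8^2 = 3.24
(-1.4)^2 = 1.96
2.2^2 = 4.84
0.5^2 = 0.25
Sum of squares = 10.29
Penalty = 0.1 * 10.29 = 1.0290

1.0290


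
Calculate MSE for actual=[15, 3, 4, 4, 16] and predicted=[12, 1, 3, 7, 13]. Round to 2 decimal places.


Differences: [3, 2, 1, -3, 3]
Squared errors: [9, 4, 1, 9, 9]
Sum of squared errors = 32
MSE = 32 / 5 = 6.40

6.40


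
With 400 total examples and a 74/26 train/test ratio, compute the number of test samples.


Train samples = 400 * 74% = 296
Test samples = 400 - 296
= 104

104


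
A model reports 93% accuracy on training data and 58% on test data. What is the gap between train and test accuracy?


Gap = train_accuracy - test_accuracy
= 93 - 58
= 35%
This large gap strongly indicates overfitting.

35


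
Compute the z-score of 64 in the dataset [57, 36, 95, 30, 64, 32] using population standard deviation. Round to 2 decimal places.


Mean = (57 + 36 + 95 + 30 + 64 + 32) / 6 = 52.3333
Variance = sum((x_i - mean)^2) / n = 526.2222
Std = sqrt(526.2222) = 22.9395
Z = (x - mean) / std
= (64 - 52.3333) / 22.9395
= 11.6667 / 22.9395
= 0.51

0.51


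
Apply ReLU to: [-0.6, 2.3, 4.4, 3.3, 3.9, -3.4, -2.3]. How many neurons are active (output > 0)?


ReLU(x) = max(0, x) for each element:
ReLU(-0.6) = 0
ReLU(2.3) = 2.3
ReLU(4.4) = 4.4
ReLU(3.3) = 3.3
ReLU(3.9) = 3.9
ReLU(-3.4) = 0
ReLU(-2.3) = 0
Active neurons (>0): 4

4


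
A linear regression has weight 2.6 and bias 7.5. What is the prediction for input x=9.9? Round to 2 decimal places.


y = 2.6 * 9.9 + (7.5)
= 25.74 + (7.5)
= 33.24

33.24


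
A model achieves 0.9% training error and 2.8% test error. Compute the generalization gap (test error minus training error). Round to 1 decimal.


Generalization gap = test_error - train_error
= 2.8 - 0.9
= 1.9%
A small gap suggests good generalization.

1.9


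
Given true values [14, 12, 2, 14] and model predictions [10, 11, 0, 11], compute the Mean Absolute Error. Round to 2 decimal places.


Absolute errors: [4, 1, 2, 3]
Sum of absolute errors = 10
MAE = 10 / 4 = 2.50

2.50


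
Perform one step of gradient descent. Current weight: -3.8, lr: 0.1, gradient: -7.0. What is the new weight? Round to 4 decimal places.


w_new = w_old - lr * gradient
= -3.8 - 0.1 * -7.0
= -3.8 - (-0.7)
= -3.1000

-3.1000


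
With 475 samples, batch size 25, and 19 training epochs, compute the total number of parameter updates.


Iterations per epoch = 475 / 25 = 19
Total updates = iterations_per_epoch * epochs
= 19 * 19
= 361

361


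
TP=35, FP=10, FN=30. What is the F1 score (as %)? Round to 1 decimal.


Precision = TP / (TP + FP) = 35 / 45 = 0.7778
Recall = TP / (TP + FN) = 35 / 65 = 0.5385
F1 = 2 * P * R / (P + R)
= 2 * 0.7778 * 0.5385 / (0.7778 + 0.5385)
= 0.8376 / 1.3162
= 0.6364
As percentage: 63.6%

63.6
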